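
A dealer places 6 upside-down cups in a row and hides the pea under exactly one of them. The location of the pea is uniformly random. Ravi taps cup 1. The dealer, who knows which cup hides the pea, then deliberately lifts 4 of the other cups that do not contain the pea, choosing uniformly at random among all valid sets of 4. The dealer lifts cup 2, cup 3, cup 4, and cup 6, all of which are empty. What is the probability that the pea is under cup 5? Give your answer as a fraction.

Apply Bayes' rule, conditioning on where the pea actually is.
If it is under cup 1 (prior 1/6): the dealer has 5 equally likely choices, so probability 1/5; weight (1/6)·(1/5) = 1/30.
If it is under any of cups 2, 3, 4, and 6 (prior 1/6 each): that cup was opened and seen not to hold the prize — ruled out; weight (1/6)·0 = 0 each.
If it is under cup 5 (prior 1/6): the dealer has no choice, probability 1; weight (1/6)·1 = 1/6.
The weights sum to 1/5.
So P(the pea under cup 5 | the dealer opened cup 2, cup 3, cup 4, and cup 6) = (1/6) / (1/5) = 5/6.

5/6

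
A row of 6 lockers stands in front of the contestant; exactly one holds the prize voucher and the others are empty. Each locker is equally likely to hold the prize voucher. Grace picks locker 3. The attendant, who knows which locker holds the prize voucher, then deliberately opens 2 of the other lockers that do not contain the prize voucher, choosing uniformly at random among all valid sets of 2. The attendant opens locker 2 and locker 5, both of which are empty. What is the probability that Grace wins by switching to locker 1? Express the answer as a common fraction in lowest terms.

Apply Bayes' rule, conditioning on where the prize voucher actually is.
If it is in any of lockers 1, 4, and 6 (prior 1/6 each): the attendant has 6 equally likely choices, so probability 1/6; weight (1/6)·(1/6) = 1/36 each.
If it is in either of lockers 2 and 5 (prior 1/6 each): that locker was opened and seen not to hold the prize — ruled out; weight (1/6)·0 = 0 each.
If it is in locker 3 (prior 1/6): the attendant has 10 equally likely choices, so probability 1/10; weight (1/6)·(1/10) = 1/60.
The weights sum to 1/10.
So P(the prize voucher in locker 1 | the attendant opened locker 2 and locker 5) = (1/36) / (1/10) = 5/18.

5/18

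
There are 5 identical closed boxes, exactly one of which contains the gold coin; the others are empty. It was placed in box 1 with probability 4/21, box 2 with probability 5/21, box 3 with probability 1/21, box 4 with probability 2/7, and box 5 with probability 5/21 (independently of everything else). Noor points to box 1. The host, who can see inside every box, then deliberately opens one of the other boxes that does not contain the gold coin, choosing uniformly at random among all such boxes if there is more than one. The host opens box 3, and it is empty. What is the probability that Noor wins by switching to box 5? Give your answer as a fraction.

5/19

Condition on the true location of the gold coin.
If it is in box 1 (prior 4/21): the host has 4 equally likely choices, so probability 1/4; weight (4/21)·(1/4) = 1/21.
If it is in either of boxes 2 and 5 (prior 5/21 each): the host has 3 equally likely choices, so probability 1/3; weight (5/21)·(1/3) = 5/63 each.
If it is in box 3 (prior 1/21): the host opened box 3, so this case is ruled out; weight (1/21)·0 = 0.
If it is in box 4 (prior 2/7): the host has 3 equally likely choices, so probability 1/3; weight (2/7)·(1/3) = 2/21.
The weights sum to 19/63.
So P(the gold coin in box 5 | the host opened box 3) = (5/63) / (19/63) = 5/19.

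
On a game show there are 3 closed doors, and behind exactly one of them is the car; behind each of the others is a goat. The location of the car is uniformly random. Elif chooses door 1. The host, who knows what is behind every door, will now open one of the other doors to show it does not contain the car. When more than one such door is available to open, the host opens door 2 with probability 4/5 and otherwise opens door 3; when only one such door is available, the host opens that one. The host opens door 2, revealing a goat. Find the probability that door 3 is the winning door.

5/9

Consider each possible location of the car in turn.
If it is behind door 1 (prior 1/3): door 2 is available, opened with probability 4/5; weight (1/3)·(4/5) = 4/15.
If it is behind door 2 (prior 1/3): the host opened door 2, so this case is ruled out; weight (1/3)·0 = 0.
If it is behind door 3 (prior 1/3): only door 2 is available, probability 1; weight (1/3)·1 = 1/3.
The weights sum to 3/5.
So P(the car behind door 3 | the host opened door 2) = (1/3) / (3/5) = 5/9.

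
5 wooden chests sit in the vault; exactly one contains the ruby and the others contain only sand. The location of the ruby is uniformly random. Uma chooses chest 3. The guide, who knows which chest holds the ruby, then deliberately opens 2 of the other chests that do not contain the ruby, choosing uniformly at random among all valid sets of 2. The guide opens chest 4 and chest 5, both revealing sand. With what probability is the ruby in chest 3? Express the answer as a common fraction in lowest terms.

1/5

Consider each possible location of the ruby in turn.
If it is in either of chests 1 and 2 (prior 1/5 each): the guide has 3 equally likely choices, so probability 1/3; weight (1/5)·(1/3) = 1/15 each.
If it is in chest 3 (prior 1/5): the guide has 6 equally likely choices, so probability 1/6; weight (1/5)·(1/6) = 1/30.
If it is in either of chests 4 and 5 (prior 1/5 each): that chest was opened and seen not to hold the prize — ruled out; weight (1/5)·0 = 0 each.
The weights sum to 1/6.
So P(the ruby in chest 3 | the guide opened chest 4 and chest 5) = (1/30) / (1/6) = 1/5.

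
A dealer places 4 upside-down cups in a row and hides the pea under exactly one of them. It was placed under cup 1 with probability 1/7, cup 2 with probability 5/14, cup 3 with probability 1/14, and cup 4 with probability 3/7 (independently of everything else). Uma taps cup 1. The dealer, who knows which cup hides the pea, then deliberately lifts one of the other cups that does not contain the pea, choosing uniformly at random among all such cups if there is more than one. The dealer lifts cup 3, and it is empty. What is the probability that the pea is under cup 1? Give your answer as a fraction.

Apply Bayes' rule, conditioning on where the pea actually is.
If it is under cup 1 (prior 1/7): the dealer has 3 equally likely choices, so probability 1/3; weight (1/7)·(1/3) = 1/21.
If it is under cup 2 (prior 5/14): the dealer has 2 equally likely choices, so probability 1/2; weight (5/14)·(1/2) = 5/28.
If it is under cup 3 (prior 1/14): the dealer opened cup 3, so this case is ruled out; weight (1/14)·0 = 0.
If it is under cup 4 (prior 3/7): the dealer has 2 equally likely choices, so probability 1/2; weight (3/7)·(1/2) = 3/14.
The weights sum to 37/84.
So P(the pea under cup 1 | the dealer opened cup 3) = (1/21) / (37/84) = 4/37.

4/37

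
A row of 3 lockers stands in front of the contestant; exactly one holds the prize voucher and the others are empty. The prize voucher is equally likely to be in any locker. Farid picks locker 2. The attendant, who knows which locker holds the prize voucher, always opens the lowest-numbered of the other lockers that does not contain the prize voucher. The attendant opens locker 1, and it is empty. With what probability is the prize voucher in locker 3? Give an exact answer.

1/2

Apply Bayes' rule, conditioning on where the prize voucher actually is.
If it is in locker 1 (prior 1/3): the attendant opened locker 1, so this case is ruled out; weight (1/3)·0 = 0.
If it is in either of lockers 2 and 3 (prior 1/3 each): locker 1 is the lowest-numbered option available, probability 1; weight (1/3)·1 = 1/3 each.
The weights sum to 2/3.
So P(the prize voucher in locker 3 | the attendant opened locker 1) = (1/3) / (2/3) = 1/2.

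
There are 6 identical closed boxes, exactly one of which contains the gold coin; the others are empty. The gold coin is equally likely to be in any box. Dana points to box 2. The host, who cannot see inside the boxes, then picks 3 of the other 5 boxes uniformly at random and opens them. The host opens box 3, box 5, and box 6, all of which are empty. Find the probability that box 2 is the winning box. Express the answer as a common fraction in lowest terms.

1/3

Apply Bayes' rule, conditioning on where the gold coin actually is.
If it is in any of boxes 1, 2, and 4 (prior 1/6 each): the host picks exactly this set with probability 1/10 regardless, and none is the prize; weight (1/6)·(1/10) = 1/60 each.
If it is in any of boxes 3, 5, and 6 (prior 1/6 each): that box was opened and seen not to hold the prize — ruled out; weight (1/6)·0 = 0 each.
The weights sum to 1/20.
So P(the gold coin in box 2 | the host opened box 3, box 5, and box 6) = (1/60) / (1/20) = 1/3.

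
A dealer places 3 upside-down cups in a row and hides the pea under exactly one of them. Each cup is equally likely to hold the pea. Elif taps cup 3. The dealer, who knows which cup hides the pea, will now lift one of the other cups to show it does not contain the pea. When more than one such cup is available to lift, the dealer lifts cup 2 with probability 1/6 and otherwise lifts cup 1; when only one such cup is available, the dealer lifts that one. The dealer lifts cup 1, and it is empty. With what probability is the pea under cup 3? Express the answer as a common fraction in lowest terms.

Apply Bayes' rule, conditioning on where the pea actually is.
If it is under cup 1 (prior 1/3): the dealer opened cup 1, so this case is ruled out; weight (1/3)·0 = 0.
If it is under cup 2 (prior 1/3): only cup 1 is available, probability 1; weight (1/3)·1 = 1/3.
If it is under cup 3 (prior 1/3): cup 2 is available but not opened, probability 5/6; weight (1/3)·(5/6) = 5/18.
The weights sum to 11/18.
So P(the pea under cup 3 | the dealer opened cup 1) = (5/18) / (11/18) = 5/11.

5/11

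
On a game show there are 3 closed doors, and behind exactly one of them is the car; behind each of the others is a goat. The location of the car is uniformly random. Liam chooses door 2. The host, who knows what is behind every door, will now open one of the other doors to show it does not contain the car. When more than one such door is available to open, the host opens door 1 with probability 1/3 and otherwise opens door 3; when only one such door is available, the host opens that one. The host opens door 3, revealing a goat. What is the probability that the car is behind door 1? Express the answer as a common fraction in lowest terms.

3/5

Apply Bayes' rule, conditioning on where the car actually is.
If it is behind door 1 (prior 1/3): only door 3 is available, probability 1; weight (1/3)·1 = 1/3.
If it is behind door 2 (prior 1/3): door 1 is available but not opened, probability 2/3; weight (1/3)·(2/3) = 2/9.
If it is behind door 3 (prior 1/3): the host opened door 3, so this case is ruled out; weight (1/3)·0 = 0.
The weights sum to 5/9.
So P(the car behind door 1 | the host opened door 3) = (1/3) / (5/9) = 3/5.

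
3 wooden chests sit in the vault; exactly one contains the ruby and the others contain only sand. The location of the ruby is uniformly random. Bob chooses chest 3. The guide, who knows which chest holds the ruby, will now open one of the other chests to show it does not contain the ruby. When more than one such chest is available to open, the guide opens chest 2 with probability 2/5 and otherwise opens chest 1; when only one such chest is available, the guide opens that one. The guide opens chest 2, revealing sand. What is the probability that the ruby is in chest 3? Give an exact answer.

Consider each possible location of the ruby in turn.
If it is in chest 1 (prior 1/3): only chest 2 is available, probability 1; weight (1/3)·1 = 1/3.
If it is in chest 2 (prior 1/3): the guide opened chest 2, so this case is ruled out; weight (1/3)·0 = 0.
If it is in chest 3 (prior 1/3): chest 2 is available, opened with probability 2/5; weight (1/3)·(2/5) = 2/15.
The weights sum to 7/15.
So P(the ruby in chest 3 | the guide opened chest 2) = (2/15) / (7/15) = 2/7.

2/7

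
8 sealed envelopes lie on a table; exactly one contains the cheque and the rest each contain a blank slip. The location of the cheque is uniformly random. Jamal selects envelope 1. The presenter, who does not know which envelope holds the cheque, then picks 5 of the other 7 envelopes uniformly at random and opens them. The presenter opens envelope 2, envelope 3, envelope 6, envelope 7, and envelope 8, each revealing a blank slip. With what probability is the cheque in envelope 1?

1/3

Condition on the true location of the cheque.
If it is in any of envelopes 1, 4, and 5 (prior 1/8 each): the presenter picks exactly this set with probability 1/21 regardless, and none is the prize; weight (1/8)·(1/21) = 1/168 each.
If it is in any of envelopes 2, 3, 6, 7, and 8 (prior 1/8 each): that envelope was opened and seen not to hold the prize — ruled out; weight (1/8)·0 = 0 each.
The weights sum to 1/56.
So P(the cheque in envelope 1 | the presenter opened envelope 2, envelope 3, envelope 6, envelope 7, and envelope 8) = (1/168) / (1/56) = 1/3.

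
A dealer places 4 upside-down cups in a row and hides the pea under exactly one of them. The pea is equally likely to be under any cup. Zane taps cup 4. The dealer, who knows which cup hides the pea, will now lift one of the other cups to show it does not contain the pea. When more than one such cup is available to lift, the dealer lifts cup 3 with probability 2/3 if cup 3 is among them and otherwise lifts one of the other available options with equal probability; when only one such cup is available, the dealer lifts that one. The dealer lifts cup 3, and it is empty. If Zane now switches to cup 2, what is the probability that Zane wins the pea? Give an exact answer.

Apply Bayes' rule, conditioning on where the pea actually is.
If it is under any of cups 1, 2, and 4 (prior 1/4 each): cup 3 is available, opened with probability 2/3; weight (1/4)·(2/3) = 1/6 each.
If it is under cup 3 (prior 1/4): the dealer opened cup 3, so this case is ruled out; weight (1/4)·0 = 0.
The weights sum to 1/2.
So P(the pea under cup 2 | the dealer opened cup 3) = (1/6) / (1/2) = 1/3.

1/3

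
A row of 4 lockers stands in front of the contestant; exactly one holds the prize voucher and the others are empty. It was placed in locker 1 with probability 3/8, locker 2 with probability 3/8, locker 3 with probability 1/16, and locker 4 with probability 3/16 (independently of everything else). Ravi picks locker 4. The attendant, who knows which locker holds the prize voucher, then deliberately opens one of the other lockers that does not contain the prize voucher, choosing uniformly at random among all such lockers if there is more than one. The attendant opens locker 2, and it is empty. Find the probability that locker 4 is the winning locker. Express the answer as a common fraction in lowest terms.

Apply Bayes' rule, conditioning on where the prize voucher actually is.
If it is in locker 1 (prior 3/8): the attendant has 2 equally likely choices, so probability 1/2; weight (3/8)·(1/2) = 3/16.
If it is in locker 2 (prior 3/8): the attendant opened locker 2, so this case is ruled out; weight (3/8)·0 = 0.
If it is in locker 3 (prior 1/16): the attendant has 2 equally likely choices, so probability 1/2; weight (1/16)·(1/2) = 1/32.
If it is in locker 4 (prior 3/16): the attendant has 3 equally likely choices, so probability 1/3; weight (3/16)·(1/3) = 1/16.
The weights sum to 9/32.
So P(the prize voucher in locker 4 | the attendant opened locker 2) = (1/16) / (9/32) = 2/9.

2/9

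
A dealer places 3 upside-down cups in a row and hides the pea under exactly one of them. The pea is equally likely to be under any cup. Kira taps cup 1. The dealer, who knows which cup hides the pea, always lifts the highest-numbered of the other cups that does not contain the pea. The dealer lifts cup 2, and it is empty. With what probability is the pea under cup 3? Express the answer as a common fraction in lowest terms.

1

Apply Bayes' rule, conditioning on where the pea actually is.
If it is under cup 1 (prior 1/3): the dealer would have opened cup 3 instead, probability 0; weight (1/3)·0 = 0.
If it is under cup 2 (prior 1/3): the dealer opened cup 2, so this case is ruled out; weight (1/3)·0 = 0.
If it is under cup 3 (prior 1/3): cup 2 is the highest-numbered option available, probability 1; weight (1/3)·1 = 1/3.
The weights sum to 1/3.
So P(the pea under cup 3 | the dealer opened cup 2) = (1/3) / (1/3) = 1.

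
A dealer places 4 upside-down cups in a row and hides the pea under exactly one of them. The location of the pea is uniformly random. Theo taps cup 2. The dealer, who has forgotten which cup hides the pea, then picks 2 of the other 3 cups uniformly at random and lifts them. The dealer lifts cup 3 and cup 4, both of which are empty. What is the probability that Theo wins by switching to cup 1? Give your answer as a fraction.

1/2

Condition on the true location of the pea.
If it is under either of cups 1 and 2 (prior 1/4 each): the dealer picks exactly this set with probability 1/3 regardless, and none is the prize; weight (1/4)·(1/3) = 1/12 each.
If it is under either of cups 3 and 4 (prior 1/4 each): that cup was opened and seen not to hold the prize — ruled out; weight (1/4)·0 = 0 each.
The weights sum to 1/6.
So P(the pea under cup 1 | the dealer opened cup 3 and cup 4) = (1/12) / (1/6) = 1/2.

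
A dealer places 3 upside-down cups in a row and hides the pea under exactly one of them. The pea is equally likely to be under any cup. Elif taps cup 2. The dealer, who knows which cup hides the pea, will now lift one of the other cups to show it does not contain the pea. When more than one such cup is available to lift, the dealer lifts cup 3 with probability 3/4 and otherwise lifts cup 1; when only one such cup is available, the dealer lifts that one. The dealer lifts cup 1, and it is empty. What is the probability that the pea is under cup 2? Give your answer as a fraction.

1/5

Condition on the true location of the pea.
If it is under cup 1 (prior 1/3): the dealer opened cup 1, so this case is ruled out; weight (1/3)·0 = 0.
If it is under cup 2 (prior 1/3): cup 3 is available but not opened, probability 1/4; weight (1/3)·(1/4) = 1/12.
If it is under cup 3 (prior 1/3): only cup 1 is available, probability 1; weight (1/3)·1 = 1/3.
The weights sum to 5/12.
So P(the pea under cup 2 | the dealer opened cup 1) = (1/12) / (5/12) = 1/5.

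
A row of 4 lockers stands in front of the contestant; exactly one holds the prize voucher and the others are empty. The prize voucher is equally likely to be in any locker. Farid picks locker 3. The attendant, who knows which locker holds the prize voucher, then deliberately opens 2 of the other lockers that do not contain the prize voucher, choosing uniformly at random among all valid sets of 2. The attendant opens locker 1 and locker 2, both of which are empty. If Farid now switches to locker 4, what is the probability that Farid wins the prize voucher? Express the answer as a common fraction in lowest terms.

Consider each possible location of the prize voucher in turn.
If it is in either of lockers 1 and 2 (prior 1/4 each): that locker was opened and seen not to hold the prize — ruled out; weight (1/4)·0 = 0 each.
If it is in locker 3 (prior 1/4): the attendant has 3 equally likely choices, so probability 1/3; weight (1/4)·(1/3) = 1/12.
If it is in locker 4 (prior 1/4): the attendant has no choice, probability 1; weight (1/4)·1 = 1/4.
The weights sum to 1/3.
So P(the prize voucher in locker 4 | the attendant opened locker 1 and locker 2) = (1/4) / (1/3) = 3/4.

3/4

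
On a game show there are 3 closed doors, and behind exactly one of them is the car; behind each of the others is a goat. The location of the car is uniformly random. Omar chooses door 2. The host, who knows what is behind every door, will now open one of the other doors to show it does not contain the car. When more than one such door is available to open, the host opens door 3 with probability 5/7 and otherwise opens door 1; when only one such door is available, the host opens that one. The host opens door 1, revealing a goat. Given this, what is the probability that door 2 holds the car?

Apply Bayes' rule, conditioning on where the car actually is.
If it is behind door 1 (prior 1/3): the host opened door 1, so this case is ruled out; weight (1/3)·0 = 0.
If it is behind door 2 (prior 1/3): door 3 is available but not opened, probability 2/7; weight (1/3)·(2/7) = 2/21.
If it is behind door 3 (prior 1/3): only door 1 is available, probability 1; weight (1/3)·1 = 1/3.
The weights sum to 3/7.
So P(the car behind door 2 | the host opened door 1) = (2/21) / (3/7) = 2/9.

2/9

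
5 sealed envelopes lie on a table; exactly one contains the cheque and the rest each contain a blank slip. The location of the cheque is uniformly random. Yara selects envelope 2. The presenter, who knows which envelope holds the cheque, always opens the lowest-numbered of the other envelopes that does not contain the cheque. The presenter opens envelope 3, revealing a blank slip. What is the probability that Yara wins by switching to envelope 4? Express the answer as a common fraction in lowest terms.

0

Condition on the true location of the cheque.
If it is in envelope 1 (prior 1/5): envelope 3 is the lowest-numbered option available, probability 1; weight (1/5)·1 = 1/5.
If it is in any of envelopes 2, 4, and 5 (prior 1/5 each): the presenter would have opened envelope 1 instead, probability 0; weight (1/5)·0 = 0 each.
If it is in envelope 3 (prior 1/5): the presenter opened envelope 3, so this case is ruled out; weight (1/5)·0 = 0.
The weights sum to 1/5.
So P(the cheque in envelope 4 | the presenter opened envelope 3) = 0 / (1/5) = 0.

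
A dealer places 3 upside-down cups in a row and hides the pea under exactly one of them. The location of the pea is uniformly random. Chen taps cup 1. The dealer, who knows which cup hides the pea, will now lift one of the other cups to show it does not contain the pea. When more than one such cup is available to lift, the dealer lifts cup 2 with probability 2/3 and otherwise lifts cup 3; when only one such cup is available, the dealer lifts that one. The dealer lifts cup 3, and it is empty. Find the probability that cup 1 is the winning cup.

1/4

Condition on the true location of the pea.
If it is under cup 1 (prior 1/3): cup 2 is available but not opened, probability 1/3; weight (1/3)·(1/3) = 1/9.
If it is under cup 2 (prior 1/3): only cup 3 is available, probability 1; weight (1/3)·1 = 1/3.
If it is under cup 3 (prior 1/3): the dealer opened cup 3, so this case is ruled out; weight (1/3)·0 = 0.
The weights sum to 4/9.
So P(the pea under cup 1 | the dealer opened cup 3) = (1/9) / (4/9) = 1/4.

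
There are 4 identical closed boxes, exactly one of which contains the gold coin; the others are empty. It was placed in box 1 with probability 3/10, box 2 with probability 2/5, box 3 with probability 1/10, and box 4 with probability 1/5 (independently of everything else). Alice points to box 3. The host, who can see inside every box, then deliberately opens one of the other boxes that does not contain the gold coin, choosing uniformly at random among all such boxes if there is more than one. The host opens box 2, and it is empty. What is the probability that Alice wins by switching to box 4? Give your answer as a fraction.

Apply Bayes' rule, conditioning on where the gold coin actually is.
If it is in box 1 (prior 3/10): the host has 2 equally likely choices, so probability 1/2; weight (3/10)·(1/2) = 3/20.
If it is in box 2 (prior 2/5): the host opened box 2, so this case is ruled out; weight (2/5)·0 = 0.
If it is in box 3 (prior 1/10): the host has 3 equally likely choices, so probability 1/3; weight (1/10)·(1/3) = 1/30.
If it is in box 4 (prior 1/5): the host has 2 equally likely choices, so probability 1/2; weight (1/5)·(1/2) = 1/10.
The weights sum to 17/60.
So P(the gold coin in box 4 | the host opened box 2) = (1/10) / (17/60) = 6/17.

6/17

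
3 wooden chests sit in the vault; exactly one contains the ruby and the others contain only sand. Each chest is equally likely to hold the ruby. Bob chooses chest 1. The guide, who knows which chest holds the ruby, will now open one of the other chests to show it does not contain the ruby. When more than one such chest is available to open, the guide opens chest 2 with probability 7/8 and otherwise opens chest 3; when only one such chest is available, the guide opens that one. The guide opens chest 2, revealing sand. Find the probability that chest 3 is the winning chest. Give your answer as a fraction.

8/15

Apply Bayes' rule, conditioning on where the ruby actually is.
If it is in chest 1 (prior 1/3): chest 2 is available, opened with probability 7/8; weight (1/3)·(7/8) = 7/24.
If it is in chest 2 (prior 1/3): the guide opened chest 2, so this case is ruled out; weight (1/3)·0 = 0.
If it is in chest 3 (prior 1/3): only chest 2 is available, probability 1; weight (1/3)·1 = 1/3.
The weights sum to 5/8.
So P(the ruby in chest 3 | the guide opened chest 2) = (1/3) / (5/8) = 8/15.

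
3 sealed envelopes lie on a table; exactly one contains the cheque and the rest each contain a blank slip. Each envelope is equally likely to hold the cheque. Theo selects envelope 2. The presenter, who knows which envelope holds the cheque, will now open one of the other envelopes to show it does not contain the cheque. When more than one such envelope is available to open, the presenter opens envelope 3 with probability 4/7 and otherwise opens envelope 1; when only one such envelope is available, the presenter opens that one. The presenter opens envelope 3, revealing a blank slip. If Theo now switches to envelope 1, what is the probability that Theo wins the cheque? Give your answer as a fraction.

Apply Bayes' rule, conditioning on where the cheque actually is.
If it is in envelope 1 (prior 1/3): only envelope 3 is available, probability 1; weight (1/3)·1 = 1/3.
If it is in envelope 2 (prior 1/3): envelope 3 is available, opened with probability 4/7; weight (1/3)·(4/7) = 4/21.
If it is in envelope 3 (prior 1/3): the presenter opened envelope 3, so this case is ruled out; weight (1/3)·0 = 0.
The weights sum to 11/21.
So P(the cheque in envelope 1 | the presenter opened envelope 3) = (1/3) / (11/21) = 7/11.

7/11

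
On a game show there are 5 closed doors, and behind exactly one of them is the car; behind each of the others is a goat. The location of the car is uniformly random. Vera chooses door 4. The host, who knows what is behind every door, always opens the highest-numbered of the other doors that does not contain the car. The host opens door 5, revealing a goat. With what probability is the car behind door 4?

1/4

Condition on the true location of the car.
If it is behind any of doors 1, 2, 3, and 4 (prior 1/5 each): door 5 is the highest-numbered option available, probability 1; weight (1/5)·1 = 1/5 each.
If it is behind door 5 (prior 1/5): the host opened door 5, so this case is ruled out; weight (1/5)·0 = 0.
The weights sum to 4/5.
So P(the car behind door 4 | the host opened door 5) = (1/5) / (4/5) = 1/4.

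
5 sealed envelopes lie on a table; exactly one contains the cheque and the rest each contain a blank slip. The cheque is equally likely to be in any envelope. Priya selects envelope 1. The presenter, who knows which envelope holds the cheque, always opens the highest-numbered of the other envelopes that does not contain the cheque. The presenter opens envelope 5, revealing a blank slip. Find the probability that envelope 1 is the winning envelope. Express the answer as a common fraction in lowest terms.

Consider each possible location of the cheque in turn.
If it is in any of envelopes 1, 2, 3, and 4 (prior 1/5 each): envelope 5 is the highest-numbered option available, probability 1; weight (1/5)·1 = 1/5 each.
If it is in envelope 5 (prior 1/5): the presenter opened envelope 5, so this case is ruled out; weight (1/5)·0 = 0.
The weights sum to 4/5.
So P(the cheque in envelope 1 | the presenter opened envelope 5) = (1/5) / (4/5) = 1/4.

1/4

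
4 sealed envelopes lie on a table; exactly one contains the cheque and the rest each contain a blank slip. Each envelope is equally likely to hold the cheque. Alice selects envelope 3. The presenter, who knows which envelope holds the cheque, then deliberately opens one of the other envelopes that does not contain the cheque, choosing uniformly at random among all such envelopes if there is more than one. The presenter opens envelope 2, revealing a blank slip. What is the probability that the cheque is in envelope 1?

Condition on the true location of the cheque.
If it is in either of envelopes 1 and 4 (prior 1/4 each): the presenter has 2 equally likely choices, so probability 1/2; weight (1/4)·(1/2) = 1/8 each.
If it is in envelope 2 (prior 1/4): the presenter opened envelope 2, so this case is ruled out; weight (1/4)·0 = 0.
If it is in envelope 3 (prior 1/4): the presenter has 3 equally likely choices, so probability 1/3; weight (1/4)·(1/3) = 1/12.
The weights sum to 1/3.
So P(the cheque in envelope 1 | the presenter opened envelope 2) = (1/8) / (1/3) = 3/8.

3/8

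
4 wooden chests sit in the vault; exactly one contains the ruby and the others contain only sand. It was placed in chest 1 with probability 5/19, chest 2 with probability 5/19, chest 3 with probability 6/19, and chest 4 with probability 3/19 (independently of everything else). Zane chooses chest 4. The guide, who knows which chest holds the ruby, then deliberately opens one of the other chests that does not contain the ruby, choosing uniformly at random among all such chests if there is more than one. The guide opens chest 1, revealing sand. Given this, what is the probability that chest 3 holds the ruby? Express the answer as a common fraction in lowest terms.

6/13

Consider each possible location of the ruby in turn.
If it is in chest 1 (prior 5/19): the guide opened chest 1, so this case is ruled out; weight (5/19)·0 = 0.
If it is in chest 2 (prior 5/19): the guide has 2 equally likely choices, so probability 1/2; weight (5/19)·(1/2) = 5/38.
If it is in chest 3 (prior 6/19): the guide has 2 equally likely choices, so probability 1/2; weight (6/19)·(1/2) = 3/19.
If it is in chest 4 (prior 3/19): the guide has 3 equally likely choices, so probability 1/3; weight (3/19)·(1/3) = 1/19.
The weights sum to 13/38.
So P(the ruby in chest 3 | the guide opened chest 1) = (3/19) / (13/38) = 6/13.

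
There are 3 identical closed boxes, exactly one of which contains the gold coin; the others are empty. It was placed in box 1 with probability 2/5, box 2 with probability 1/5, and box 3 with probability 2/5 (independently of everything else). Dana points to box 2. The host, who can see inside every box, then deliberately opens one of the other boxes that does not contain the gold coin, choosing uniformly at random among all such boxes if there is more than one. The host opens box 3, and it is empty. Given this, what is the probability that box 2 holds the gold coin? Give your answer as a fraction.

Apply Bayes' rule, conditioning on where the gold coin actually is.
If it is in box 1 (prior 2/5): the host has no choice, probability 1; weight (2/5)·1 = 2/5.
If it is in box 2 (prior 1/5): the host has 2 equally likely choices, so probability 1/2; weight (1/5)·(1/2) = 1/10.
If it is in box 3 (prior 2/5): the host opened box 3, so this case is ruled out; weight (2/5)·0 = 0.
The weights sum to 1/2.
So P(the gold coin in box 2 | the host opened box 3) = (1/10) / (1/2) = 1/5.

1/5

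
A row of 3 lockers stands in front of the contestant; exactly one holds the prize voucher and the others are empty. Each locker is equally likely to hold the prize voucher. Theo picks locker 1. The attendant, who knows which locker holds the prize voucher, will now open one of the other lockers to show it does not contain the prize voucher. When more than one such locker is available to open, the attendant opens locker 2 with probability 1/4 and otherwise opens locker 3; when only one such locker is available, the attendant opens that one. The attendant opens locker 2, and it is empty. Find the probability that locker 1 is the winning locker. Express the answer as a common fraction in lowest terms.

Condition on the true location of the prize voucher.
If it is in locker 1 (prior 1/3): locker 2 is available, opened with probability 1/4; weight (1/3)·(1/4) = 1/12.
If it is in locker 2 (prior 1/3): the attendant opened locker 2, so this case is ruled out; weight (1/3)·0 = 0.
If it is in locker 3 (prior 1/3): only locker 2 is available, probability 1; weight (1/3)·1 = 1/3.
The weights sum to 5/12.
So P(the prize voucher in locker 1 | the attendant opened locker 2) = (1/12) / (5/12) = 1/5.

1/5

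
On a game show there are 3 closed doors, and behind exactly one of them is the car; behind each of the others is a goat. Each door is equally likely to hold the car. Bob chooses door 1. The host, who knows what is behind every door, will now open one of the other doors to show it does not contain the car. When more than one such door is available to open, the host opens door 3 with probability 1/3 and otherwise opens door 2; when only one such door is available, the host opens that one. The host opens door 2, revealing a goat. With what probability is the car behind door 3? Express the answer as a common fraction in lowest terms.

3/5

Condition on the true location of the car.
If it is behind door 1 (prior 1/3): door 3 is available but not opened, probability 2/3; weight (1/3)·(2/3) = 2/9.
If it is behind door 2 (prior 1/3): the host opened door 2, so this case is ruled out; weight (1/3)·0 = 0.
If it is behind door 3 (prior 1/3): only door 2 is available, probability 1; weight (1/3)·1 = 1/3.
The weights sum to 5/9.
So P(the car behind door 3 | the host opened door 2) = (1/3) / (5/9) = 3/5.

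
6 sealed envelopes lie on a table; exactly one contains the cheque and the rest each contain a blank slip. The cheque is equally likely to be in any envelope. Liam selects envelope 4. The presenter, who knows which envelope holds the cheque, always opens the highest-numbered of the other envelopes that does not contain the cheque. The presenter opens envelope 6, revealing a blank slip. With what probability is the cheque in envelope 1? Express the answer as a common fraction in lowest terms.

1/5

Consider each possible location of the cheque in turn.
If it is in any of envelopes 1, 2, 3, 4, and 5 (prior 1/6 each): envelope 6 is the highest-numbered option available, probability 1; weight (1/6)·1 = 1/6 each.
If it is in envelope 6 (prior 1/6): the presenter opened envelope 6, so this case is ruled out; weight (1/6)·0 = 0.
The weights sum to 5/6.
So P(the cheque in envelope 1 | the presenter opened envelope 6) = (1/6) / (5/6) = 1/5.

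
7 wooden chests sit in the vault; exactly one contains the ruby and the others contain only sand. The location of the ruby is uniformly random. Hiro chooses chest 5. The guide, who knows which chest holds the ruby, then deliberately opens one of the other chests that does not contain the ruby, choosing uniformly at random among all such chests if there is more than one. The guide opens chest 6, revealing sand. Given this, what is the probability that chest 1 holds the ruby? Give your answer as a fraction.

6/35

Apply Bayes' rule, conditioning on where the ruby actually is.
If it is in any of chests 1, 2, 3, 4, and 7 (prior 1/7 each): the guide has 5 equally likely choices, so probability 1/5; weight (1/7)·(1/5) = 1/35 each.
If it is in chest 5 (prior 1/7): the guide has 6 equally likely choices, so probability 1/6; weight (1/7)·(1/6) = 1/42.
If it is in chest 6 (prior 1/7): the guide opened chest 6, so this case is ruled out; weight (1/7)·0 = 0.
The weights sum to 1/6.
So P(the ruby in chest 1 | the guide opened chest 6) = (1/35) / (1/6) = 6/35.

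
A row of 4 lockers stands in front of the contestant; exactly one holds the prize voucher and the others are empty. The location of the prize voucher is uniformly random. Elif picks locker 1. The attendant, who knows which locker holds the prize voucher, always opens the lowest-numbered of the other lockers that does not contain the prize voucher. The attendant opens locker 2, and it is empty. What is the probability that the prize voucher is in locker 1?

Condition on the true location of the prize voucher.
If it is in any of lockers 1, 3, and 4 (prior 1/4 each): locker 2 is the lowest-numbered option available, probability 1; weight (1/4)·1 = 1/4 each.
If it is in locker 2 (prior 1/4): the attendant opened locker 2, so this case is ruled out; weight (1/4)·0 = 0.
The weights sum to 3/4.
So P(the prize voucher in locker 1 | the attendant opened locker 2) = (1/4) / (3/4) = 1/3.

1/3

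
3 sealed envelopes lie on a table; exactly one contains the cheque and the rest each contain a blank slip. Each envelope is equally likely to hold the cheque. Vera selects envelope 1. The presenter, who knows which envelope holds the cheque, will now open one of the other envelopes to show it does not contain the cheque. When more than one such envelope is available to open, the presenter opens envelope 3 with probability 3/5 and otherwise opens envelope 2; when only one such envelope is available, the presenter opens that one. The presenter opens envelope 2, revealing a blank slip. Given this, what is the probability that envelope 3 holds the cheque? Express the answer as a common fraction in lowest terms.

Condition on the true location of the cheque.
If it is in envelope 1 (prior 1/3): envelope 3 is available but not opened, probability 2/5; weight (1/3)·(2/5) = 2/15.
If it is in envelope 2 (prior 1/3): the presenter opened envelope 2, so this case is ruled out; weight (1/3)·0 = 0.
If it is in envelope 3 (prior 1/3): only envelope 2 is available, probability 1; weight (1/3)·1 = 1/3.
The weights sum to 7/15.
So P(the cheque in envelope 3 | the presenter opened envelope 2) = (1/3) / (7/15) = 5/7.

5/7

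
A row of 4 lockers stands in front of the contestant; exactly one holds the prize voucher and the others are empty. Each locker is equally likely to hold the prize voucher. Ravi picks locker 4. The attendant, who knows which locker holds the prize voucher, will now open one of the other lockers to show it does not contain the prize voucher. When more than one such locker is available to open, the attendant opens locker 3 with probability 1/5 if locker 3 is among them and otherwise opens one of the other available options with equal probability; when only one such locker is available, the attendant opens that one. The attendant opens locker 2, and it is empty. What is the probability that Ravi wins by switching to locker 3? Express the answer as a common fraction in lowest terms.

Condition on the true location of the prize voucher.
If it is in locker 1 (prior 1/4): locker 3 is available but not opened, probability 4/5; weight (1/4)·(4/5) = 1/5.
If it is in locker 2 (prior 1/4): the attendant opened locker 2, so this case is ruled out; weight (1/4)·0 = 0.
If it is in locker 3 (prior 1/4): locker 3 holds the prize so is unavailable; the attendant chooses uniformly among the 2 others, probability 1/2; weight (1/4)·(1/2) = 1/8.
If it is in locker 4 (prior 1/4): locker 3 is available but not opened; locker 2 gets probability (1 − 1/5)/2 = 2/5; weight (1/4)·(2/5) = 1/10.
The weights sum to 17/40.
So P(the prize voucher in locker 3 | the attendant opened locker 2) = (1/8) / (17/40) = 5/17.

5/17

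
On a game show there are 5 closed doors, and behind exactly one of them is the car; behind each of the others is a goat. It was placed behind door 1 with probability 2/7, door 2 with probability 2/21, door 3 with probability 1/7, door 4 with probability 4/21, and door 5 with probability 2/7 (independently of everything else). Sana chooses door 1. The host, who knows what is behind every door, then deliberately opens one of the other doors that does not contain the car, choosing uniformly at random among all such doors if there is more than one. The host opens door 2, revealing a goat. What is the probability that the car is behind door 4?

8/35

Consider each possible location of the car in turn.
If it is behind door 1 (prior 2/7): the host has 4 equally likely choices, so probability 1/4; weight (2/7)·(1/4) = 1/14.
If it is behind door 2 (prior 2/21): the host opened door 2, so this case is ruled out; weight (2/21)·0 = 0.
If it is behind door 3 (prior 1/7): the host has 3 equally likely choices, so probability 1/3; weight (1/7)·(1/3) = 1/21.
If it is behind door 4 (prior 4/21): the host has 3 equally likely choices, so probability 1/3; weight (4/21)·(1/3) = 4/63.
If it is behind door 5 (prior 2/7): the host has 3 equally likely choices, so probability 1/3; weight (2/7)·(1/3) = 2/21.
The weights sum to 5/18.
So P(the car behind door 4 | the host opened door 2) = (4/63) / (5/18) = 8/35.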